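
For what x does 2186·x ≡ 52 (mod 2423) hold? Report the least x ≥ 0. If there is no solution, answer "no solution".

787

First find gcd(2186, 2423):
2423 = 1*2186 + 237
2186 = 9*237 + 53
237 = 4*53 + 25
53 = 2*25 + 3
25 = 8*3 + 1
3 = 3*1 + 0
gcd = 1, so a unique solution mod 2423 exists.
Back-substitute for the Bézout coefficients:
1 = 25 − 8·3
1 = −8·53 + 17·25
1 = 17·237 − 76·53
1 = −76·2186 + 701·237
1 = 701·2423 − 777·2186
So 2186·(-777) ≡ 1 (mod 2423), giving 2186⁻¹ ≡ 1646.
x ≡ 2186⁻¹·52 ≡ 1646·52 ≡ 787 (mod 2423).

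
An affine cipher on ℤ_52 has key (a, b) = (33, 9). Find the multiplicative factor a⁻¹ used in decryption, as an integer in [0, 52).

41

Extended Euclidean algorithm:
52 = 1*33 + 19
33 = 1*19 + 14
19 = 1*14 + 5
14 = 2*5 + 4
5 = 1*4 + 1
4 = 4*1 + 0
The gcd is 1. Working backward:
1 = 5 − 4
1 = −14 + 3·5
1 = 3·19 − 4·14
1 = −4·33 + 7·19
1 = 7·52 − 11·33
Thus 33·(-11) ≡ 1 (mod 52); reducing, -11 mod 52 = 41.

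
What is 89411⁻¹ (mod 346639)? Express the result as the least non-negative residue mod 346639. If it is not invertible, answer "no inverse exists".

168642

Run Euclid on (346639, 89411):
346639 = 3*89411 + 78406
89411 = 1*78406 + 11005
78406 = 7*11005 + 1371
11005 = 8*1371 + 37
1371 = 37*37 + 2
37 = 18*2 + 1
2 = 2*1 + 0
gcd = 1, so the inverse exists. Back-substitute:
1 = 37 − 18·2
1 = −18·1371 + 667·37
1 = 667·11005 − 5354·1371
1 = −5354·78406 + 38145·11005
1 = 38145·89411 − 43499·78406
1 = −43499·346639 + 168642·89411
So 89411·168642 ≡ 1 (mod 346639).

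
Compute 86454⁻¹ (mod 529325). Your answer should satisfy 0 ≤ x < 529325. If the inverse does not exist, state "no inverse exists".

Apply the Euclidean algorithm to 529325 and 86454:
529325 = 6*86454 + 10601
86454 = 8*10601 + 1646
10601 = 6*1646 + 725
1646 = 2*725 + 196
725 = 3*196 + 137
196 = 1*137 + 59
137 = 2*59 + 19
59 = 3*19 + 2
19 = 9*2 + 1
2 = 2*1 + 0
Since gcd(86454, 529325) = 1, back-substitute to write 1 as a combination:
1 = 19 − 9·2
1 = −9·59 + 28·19
1 = 28·137 − 65·59
1 = −65·196 + 93·137
1 = 93·725 − 344·196
1 = −344·1646 + 781·725
1 = 781·10601 − 5030·1646
1 = −5030·86454 + 41021·10601
1 = 41021·529325 − 251156·86454
Thus 86454·(-251156) ≡ 1 (mod 529325); reducing, -251156 mod 529325 = 278169.

278169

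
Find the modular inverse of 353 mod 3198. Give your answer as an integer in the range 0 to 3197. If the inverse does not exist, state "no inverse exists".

Apply the Euclidean algorithm to 3198 and 353:
3198 = 9×353 + 21
353 = 16×21 + 17
21 = 1×17 + 4
17 = 4×4 + 1
4 = 4×1 + 0
gcd = 1, so the inverse exists. Back-substitute:
1 = 17 − 4·4
1 = −4·21 + 5·17
1 = 5·353 − 84·21
1 = −84·3198 + 761·353
So 353·761 ≡ 1 (mod 3198).

761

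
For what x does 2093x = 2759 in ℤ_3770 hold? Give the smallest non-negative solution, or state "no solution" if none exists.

gcd(2093, 3770):
3770 = 1·2093 + 1677
2093 = 1·1677 + 416
1677 = 4·416 + 13
416 = 32·13 + 0
gcd = 13, but 13 ∤ 2759, so the congruence has no solution.

no solution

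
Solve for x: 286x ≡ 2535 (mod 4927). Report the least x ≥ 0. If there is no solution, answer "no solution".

95

First find gcd(286, 4927):
4927 = 17×286 + 65
286 = 4×65 + 26
65 = 2×26 + 13
26 = 2×13 + 0
gcd = 13 and 13 | 2535, so solutions exist. Divide through by 13: 22x ≡ 195 (mod 379).
Now find 22⁻¹ mod 379:
379 = 17*22 + 5
22 = 4*5 + 2
5 = 2*2 + 1
2 = 2*1 + 0
Back-substitute:
1 = 5 − 2·2
1 = −2·22 + 9·5
1 = 9·379 − 155·22
So 22·(-155) ≡ 1 (mod 379), i.e. 22⁻¹ ≡ 224.
Then x ≡ 224·195 ≡ 95 (mod 379); the smallest non-negative solution is x = 95.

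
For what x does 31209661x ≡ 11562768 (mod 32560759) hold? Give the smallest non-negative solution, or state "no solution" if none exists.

1994127

First find gcd(31209661, 32560759):
32560759 = 1×31209661 + 1351098
31209661 = 23×1351098 + 134407
1351098 = 10×134407 + 7028
134407 = 19×7028 + 875
7028 = 8×875 + 28
875 = 31×28 + 7
28 = 4×7 + 0
gcd = 7 and 7 | 11562768, so solutions exist. Divide through by 7: 4458523x ≡ 1651824 (mod 4651537).
Now find 4458523⁻¹ mod 4651537:
4651537 = 1×4458523 + 193014
4458523 = 23×193014 + 19201
193014 = 10×19201 + 1004
19201 = 19×1004 + 125
1004 = 8×125 + 4
125 = 31×4 + 1
4 = 4×1 + 0
Back-substitute:
1 = 125 − 31·4
1 = −31·1004 + 249·125
1 = 249·19201 − 4762·1004
1 = −4762·193014 + 47869·19201
1 = 47869·4458523 − 1105749·193014
1 = −1105749·4651537 + 1153618·4458523
So 4458523⁻¹ ≡ 1153618 (mod 4651537).
Then x ≡ 1153618·1651824 ≡ 1994127 (mod 4651537); the smallest non-negative solution is x = 1994127.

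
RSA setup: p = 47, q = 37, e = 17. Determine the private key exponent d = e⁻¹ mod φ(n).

φ(n) = (p−1)(q−1) = 46·36 = 1656.
Need d with 17·d ≡ 1 (mod 1656). Apply the extended Euclidean algorithm:
1656 = 97×17 + 7
17 = 2×7 + 3
7 = 2×3 + 1
3 = 3×1 + 0
Back-substitute:
1 = 7 − 2·3
1 = −2·17 + 5·7
1 = 5·1656 − 487·17
So 17·(-487) ≡ 1 (mod 1656), hence d ≡ -487 ≡ 1169 (mod 1656).

1169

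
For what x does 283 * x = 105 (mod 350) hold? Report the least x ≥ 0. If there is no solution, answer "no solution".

First find gcd(283, 350):
350 = 1×283 + 67
283 = 4×67 + 15
67 = 4×15 + 7
15 = 2×7 + 1
7 = 7×1 + 0
gcd = 1, so a unique solution mod 350 exists.
Back-substitute for the Bézout coefficients:
1 = 15 − 2·7
1 = −2·67 + 9·15
1 = 9·283 − 38·67
1 = −38·350 + 47·283
So 283·(47) ≡ 1 (mod 350), giving 283⁻¹ ≡ 47.
x ≡ 283⁻¹·105 ≡ 47·105 ≡ 35 (mod 350).

35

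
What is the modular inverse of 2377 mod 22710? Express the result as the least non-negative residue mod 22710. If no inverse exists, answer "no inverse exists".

Apply the Euclidean algorithm to 22710 and 2377:
22710 = 9×2377 + 1317
2377 = 1×1317 + 1060
1317 = 1×1060 + 257
1060 = 4×257 + 32
257 = 8×32 + 1
32 = 32×1 + 0
gcd = 1, so the inverse exists. Back-substitute:
1 = 257 − 8·32
1 = −8·1060 + 33·257
1 = 33·1317 − 41·1060
1 = −41·2377 + 74·1317
1 = 74·22710 − 707·2377
So 2377·(-707) ≡ 1 (mod 22710), and -707 ≡ 22003 (mod 22710).

22003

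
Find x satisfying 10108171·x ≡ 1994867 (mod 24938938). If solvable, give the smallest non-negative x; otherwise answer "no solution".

1476951

First find gcd(10108171, 24938938):
24938938 = 2*10108171 + 4722596
10108171 = 2*4722596 + 662979
4722596 = 7*662979 + 81743
662979 = 8*81743 + 9035
81743 = 9*9035 + 428
9035 = 21*428 + 47
428 = 9*47 + 5
47 = 9*5 + 2
5 = 2*2 + 1
2 = 2*1 + 0
gcd = 1, so a unique solution mod 24938938 exists.
Back-substitute for the Bézout coefficients:
1 = 5 − 2·2
1 = −2·47 + 19·5
1 = 19·428 − 173·47
1 = −173·9035 + 3652·428
1 = 3652·81743 − 33041·9035
1 = −33041·662979 + 267980·81743
1 = 267980·4722596 − 1908901·662979
1 = −1908901·10108171 + 4085782·4722596
1 = 4085782·24938938 − 10080465·10108171
So 10108171·(-10080465) ≡ 1 (mod 24938938), giving 10108171⁻¹ ≡ 14858473.
x ≡ 10108171⁻¹·1994867 ≡ 14858473·1994867 ≡ 1476951 (mod 24938938).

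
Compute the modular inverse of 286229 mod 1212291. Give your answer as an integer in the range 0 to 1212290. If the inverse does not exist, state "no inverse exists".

272039

Run Euclid on (1212291, 286229):
1212291 = 4×286229 + 67375
286229 = 4×67375 + 16729
67375 = 4×16729 + 459
16729 = 36×459 + 205
459 = 2×205 + 49
205 = 4×49 + 9
49 = 5×9 + 4
9 = 2×4 + 1
4 = 4×1 + 0
Since gcd(286229, 1212291) = 1, back-substitute to write 1 as a combination:
1 = 9 − 2·4
1 = −2·49 + 11·9
1 = 11·205 − 46·49
1 = −46·459 + 103·205
1 = 103·16729 − 3754·459
1 = −3754·67375 + 15119·16729
1 = 15119·286229 − 64230·67375
1 = −64230·1212291 + 272039·286229
So 286229·272039 ≡ 1 (mod 1212291).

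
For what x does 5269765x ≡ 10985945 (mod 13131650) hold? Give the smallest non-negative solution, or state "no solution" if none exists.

1241873

First find gcd(5269765, 13131650):
13131650 = 2*5269765 + 2592120
5269765 = 2*2592120 + 85525
2592120 = 30*85525 + 26370
85525 = 3*26370 + 6415
26370 = 4*6415 + 710
6415 = 9*710 + 25
710 = 28*25 + 10
25 = 2*10 + 5
10 = 2*5 + 0
gcd = 5 and 5 | 10985945, so solutions exist. Divide through by 5: 1053953x ≡ 2197189 (mod 2626330).
Now find 1053953⁻¹ mod 2626330:
2626330 = 2·1053953 + 518424
1053953 = 2·518424 + 17105
518424 = 30·17105 + 5274
17105 = 3·5274 + 1283
5274 = 4·1283 + 142
1283 = 9·142 + 5
142 = 28·5 + 2
5 = 2·2 + 1
2 = 2·1 + 0
Back-substitute:
1 = 5 − 2·2
1 = −2·142 + 57·5
1 = 57·1283 − 515·142
1 = −515·5274 + 2117·1283
1 = 2117·17105 − 6866·5274
1 = −6866·518424 + 208097·17105
1 = 208097·1053953 − 423060·518424
1 = −423060·2626330 + 1054217·1053953
So 1053953⁻¹ ≡ 1054217 (mod 2626330).
Then x ≡ 1054217·2197189 ≡ 1241873 (mod 2626330); the smallest non-negative solution is x = 1241873.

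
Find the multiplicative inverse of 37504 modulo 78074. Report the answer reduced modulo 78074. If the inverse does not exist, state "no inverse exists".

Compute gcd(37504, 78074):
78074 = 2×37504 + 3066
37504 = 12×3066 + 712
3066 = 4×712 + 218
712 = 3×218 + 58
218 = 3×58 + 44
58 = 1×44 + 14
44 = 3×14 + 2
14 = 7×2 + 0
gcd(37504, 78074) = 2 ≠ 1, so 37504 has no multiplicative inverse modulo 78074.

no inverse exists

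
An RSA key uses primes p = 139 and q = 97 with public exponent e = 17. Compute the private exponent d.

φ(n) = (p−1)(q−1) = 138·96 = 13248.
Need d with 17·d ≡ 1 (mod 13248). Apply the extended Euclidean algorithm:
13248 = 779·17 + 5
17 = 3·5 + 2
5 = 2·2 + 1
2 = 2·1 + 0
Back-substitute:
1 = 5 − 2·2
1 = −2·17 + 7·5
1 = 7·13248 − 5455·17
So 17·(-5455) ≡ 1 (mod 13248), hence d ≡ -5455 ≡ 7793 (mod 13248).

7793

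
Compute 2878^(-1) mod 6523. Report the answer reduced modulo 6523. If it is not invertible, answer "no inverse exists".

5596

Extended Euclidean algorithm:
6523 = 2*2878 + 767
2878 = 3*767 + 577
767 = 1*577 + 190
577 = 3*190 + 7
190 = 27*7 + 1
7 = 7*1 + 0
Since gcd(2878, 6523) = 1, back-substitute to write 1 as a combination:
1 = 190 − 27·7
1 = −27·577 + 82·190
1 = 82·767 − 109·577
1 = −109·2878 + 409·767
1 = 409·6523 − 927·2878
So 2878·(-927) ≡ 1 (mod 6523), and -927 ≡ 5596 (mod 6523).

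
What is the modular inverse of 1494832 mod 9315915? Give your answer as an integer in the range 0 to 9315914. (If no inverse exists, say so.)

Apply the Euclidean algorithm to 9315915 and 1494832:
9315915 = 6*1494832 + 346923
1494832 = 4*346923 + 107140
346923 = 3*107140 + 25503
107140 = 4*25503 + 5128
25503 = 4*5128 + 4991
5128 = 1*4991 + 137
4991 = 36*137 + 59
137 = 2*59 + 19
59 = 3*19 + 2
19 = 9*2 + 1
2 = 2*1 + 0
The gcd is 1. Working backward:
1 = 19 − 9·2
1 = −9·59 + 28·19
1 = 28·137 − 65·59
1 = −65·4991 + 2368·137
1 = 2368·5128 − 2433·4991
1 = −2433·25503 + 12100·5128
1 = 12100·107140 − 50833·25503
1 = −50833·346923 + 164599·107140
1 = 164599·1494832 − 709229·346923
1 = −709229·9315915 + 4419973·1494832
So 1494832·4419973 ≡ 1 (mod 9315915).

4419973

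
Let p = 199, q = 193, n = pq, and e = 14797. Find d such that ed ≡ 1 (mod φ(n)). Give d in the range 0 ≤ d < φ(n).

19333

φ(n) = (p−1)(q−1) = 198·192 = 38016.
Need d with 14797·d ≡ 1 (mod 38016). Apply the extended Euclidean algorithm:
38016 = 2·14797 + 8422
14797 = 1·8422 + 6375
8422 = 1·6375 + 2047
6375 = 3·2047 + 234
2047 = 8·234 + 175
234 = 1·175 + 59
175 = 2·59 + 57
59 = 1·57 + 2
57 = 28·2 + 1
2 = 2·1 + 0
Back-substitute:
1 = 57 − 28·2
1 = −28·59 + 29·57
1 = 29·175 − 86·59
1 = −86·234 + 115·175
1 = 115·2047 − 1006·234
1 = −1006·6375 + 3133·2047
1 = 3133·8422 − 4139·6375
1 = −4139·14797 + 7272·8422
1 = 7272·38016 − 18683·14797
So 14797·(-18683) ≡ 1 (mod 38016), hence d ≡ -18683 ≡ 19333 (mod 38016).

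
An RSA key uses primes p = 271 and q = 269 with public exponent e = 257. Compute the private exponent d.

34913

φ(n) = (p−1)(q−1) = 270·268 = 72360.
Need d with 257·d ≡ 1 (mod 72360). Apply the extended Euclidean algorithm:
72360 = 281×257 + 143
257 = 1×143 + 114
143 = 1×114 + 29
114 = 3×29 + 27
29 = 1×27 + 2
27 = 13×2 + 1
2 = 2×1 + 0
Back-substitute:
1 = 27 − 13·2
1 = −13·29 + 14·27
1 = 14·114 − 55·29
1 = −55·143 + 69·114
1 = 69·257 − 124·143
1 = −124·72360 + 34913·257
So 257·34913 ≡ 1 (mod 72360), hence d = 34913.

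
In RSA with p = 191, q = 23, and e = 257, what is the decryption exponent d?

553

φ(n) = (p−1)(q−1) = 190·22 = 4180.
Need d with 257·d ≡ 1 (mod 4180). Apply the extended Euclidean algorithm:
4180 = 16*257 + 68
257 = 3*68 + 53
68 = 1*53 + 15
53 = 3*15 + 8
15 = 1*8 + 7
8 = 1*7 + 1
7 = 7*1 + 0
Back-substitute:
1 = 8 − 7
1 = −15 + 2·8
1 = 2·53 − 7·15
1 = −7·68 + 9·53
1 = 9·257 − 34·68
1 = −34·4180 + 553·257
So 257·553 ≡ 1 (mod 4180), hence d = 553.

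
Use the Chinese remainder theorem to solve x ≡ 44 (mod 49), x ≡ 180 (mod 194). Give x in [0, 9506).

3866

Write x = 44 + 49·k. Then 49·k ≡ 180 − 44 ≡ 136 (mod 194).
Need 49⁻¹ mod 194. Extended Euclid on (194, 49):
194 = 3*49 + 47
49 = 1*47 + 2
47 = 23*2 + 1
2 = 2*1 + 0
Back-substitute:
1 = 47 − 23·2
1 = −23·49 + 24·47
1 = 24·194 − 95·49
49⁻¹ ≡ 99 (mod 194), so k ≡ 99·136 ≡ 78 (mod 194).
x = 44 + 49·78 = 3866.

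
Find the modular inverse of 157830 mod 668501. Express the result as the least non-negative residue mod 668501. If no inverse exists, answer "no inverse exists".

516609

gcd(668501, 157830) by repeated division:
668501 = 4×157830 + 37181
157830 = 4×37181 + 9106
37181 = 4×9106 + 757
9106 = 12×757 + 22
757 = 34×22 + 9
22 = 2×9 + 4
9 = 2×4 + 1
4 = 4×1 + 0
Since gcd(157830, 668501) = 1, back-substitute to write 1 as a combination:
1 = 9 − 2·4
1 = −2·22 + 5·9
1 = 5·757 − 172·22
1 = −172·9106 + 2069·757
1 = 2069·37181 − 8448·9106
1 = −8448·157830 + 35861·37181
1 = 35861·668501 − 151892·157830
So 157830·(-151892) ≡ 1 (mod 668501), and -151892 ≡ 516609 (mod 668501).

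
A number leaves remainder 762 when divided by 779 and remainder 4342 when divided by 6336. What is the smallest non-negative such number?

Write x = 762 + 779·k. Then 779·k ≡ 4342 − 762 ≡ 3580 (mod 6336).
Need 779⁻¹ mod 6336. Extended Euclid on (6336, 779):
6336 = 8×779 + 104
779 = 7×104 + 51
104 = 2×51 + 2
51 = 25×2 + 1
2 = 2×1 + 0
Back-substitute:
1 = 51 − 25·2
1 = −25·104 + 51·51
1 = 51·779 − 382·104
1 = −382·6336 + 3107·779
779⁻¹ ≡ 3107 (mod 6336), so k ≡ 3107·3580 ≡ 3380 (mod 6336).
x = 762 + 779·3380 = 2633782.

2633782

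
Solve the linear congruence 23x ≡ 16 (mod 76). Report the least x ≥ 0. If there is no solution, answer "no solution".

First find gcd(23, 76):
76 = 3·23 + 7
23 = 3·7 + 2
7 = 3·2 + 1
2 = 2·1 + 0
gcd = 1, so a unique solution mod 76 exists.
Back-substitute for the Bézout coefficients:
1 = 7 − 3·2
1 = −3·23 + 10·7
1 = 10·76 − 33·23
So 23·(-33) ≡ 1 (mod 76), giving 23⁻¹ ≡ 43.
x ≡ 23⁻¹·16 ≡ 43·16 ≡ 4 (mod 76).

4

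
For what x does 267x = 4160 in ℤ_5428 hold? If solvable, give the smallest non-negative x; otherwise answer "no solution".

4976

First find gcd(267, 5428):
5428 = 20·267 + 88
267 = 3·88 + 3
88 = 29·3 + 1
3 = 3·1 + 0
gcd = 1, so a unique solution mod 5428 exists.
Back-substitute for the Bézout coefficients:
1 = 88 − 29·3
1 = −29·267 + 88·88
1 = 88·5428 − 1789·267
So 267·(-1789) ≡ 1 (mod 5428), giving 267⁻¹ ≡ 3639.
x ≡ 267⁻¹·4160 ≡ 3639·4160 ≡ 4976 (mod 5428).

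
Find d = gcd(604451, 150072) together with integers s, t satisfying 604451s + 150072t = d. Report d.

1

Euclidean algorithm:
604451 = 4*150072 + 4163
150072 = 36*4163 + 204
4163 = 20*204 + 83
204 = 2*83 + 38
83 = 2*38 + 7
38 = 5*7 + 3
7 = 2*3 + 1
3 = 3*1 + 0
gcd(604451, 150072) = 1.
Working backward:
1 = 7 − 2·3
1 = −2·38 + 11·7
1 = 11·83 − 24·38
1 = −24·204 + 59·83
1 = 59·4163 − 1204·204
1 = −1204·150072 + 43403·4163
1 = 43403·604451 − 174816·150072
So 1 = (43403)·604451 + (-174816)·150072.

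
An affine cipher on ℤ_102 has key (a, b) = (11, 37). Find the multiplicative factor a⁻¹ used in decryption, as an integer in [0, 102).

65

Run Euclid on (102, 11):
102 = 9*11 + 3
11 = 3*3 + 2
3 = 1*2 + 1
2 = 2*1 + 0
gcd = 1, so the inverse exists. Back-substitute:
1 = 3 − 2
1 = −11 + 4·3
1 = 4·102 − 37·11
Thus 11·(-37) ≡ 1 (mod 102); reducing, -37 mod 102 = 65.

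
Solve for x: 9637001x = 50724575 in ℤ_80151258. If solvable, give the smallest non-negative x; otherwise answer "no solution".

4809205

First find gcd(9637001, 80151258):
80151258 = 8·9637001 + 3055250
9637001 = 3·3055250 + 471251
3055250 = 6·471251 + 227744
471251 = 2·227744 + 15763
227744 = 14·15763 + 7062
15763 = 2·7062 + 1639
7062 = 4·1639 + 506
1639 = 3·506 + 121
506 = 4·121 + 22
121 = 5·22 + 11
22 = 2·11 + 0
gcd = 11 and 11 | 50724575, so solutions exist. Divide through by 11: 876091x ≡ 4611325 (mod 7286478).
Now find 876091⁻¹ mod 7286478:
7286478 = 8·876091 + 277750
876091 = 3·277750 + 42841
277750 = 6·42841 + 20704
42841 = 2·20704 + 1433
20704 = 14·1433 + 642
1433 = 2·642 + 149
642 = 4·149 + 46
149 = 3·46 + 11
46 = 4·11 + 2
11 = 5·2 + 1
2 = 2·1 + 0
Back-substitute:
1 = 11 − 5·2
1 = −5·46 + 21·11
1 = 21·149 − 68·46
1 = −68·642 + 293·149
1 = 293·1433 − 654·642
1 = −654·20704 + 9449·1433
1 = 9449·42841 − 19552·20704
1 = −19552·277750 + 126761·42841
1 = 126761·876091 − 399835·277750
1 = −399835·7286478 + 3325441·876091
So 876091⁻¹ ≡ 3325441 (mod 7286478).
Then x ≡ 3325441·4611325 ≡ 4809205 (mod 7286478); the smallest non-negative solution is x = 4809205.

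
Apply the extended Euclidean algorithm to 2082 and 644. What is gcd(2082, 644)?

Apply Euclid's algorithm to 2082 and 644:
2082 = 3*644 + 150
644 = 4*150 + 44
150 = 3*44 + 18
44 = 2*18 + 8
18 = 2*8 + 2
8 = 4*2 + 0
gcd(2082, 644) = 2.
Express as a combination:
2 = 18 − 2·8
2 = −2·44 + 5·18
2 = 5·150 − 17·44
2 = −17·644 + 73·150
2 = 73·2082 − 236·644
So 2 = (73)·2082 + (-236)·644.

2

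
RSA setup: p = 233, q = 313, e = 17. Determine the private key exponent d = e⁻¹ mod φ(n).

38321

φ(n) = (p−1)(q−1) = 232·312 = 72384.
Need d with 17·d ≡ 1 (mod 72384). Apply the extended Euclidean algorithm:
72384 = 4257×17 + 15
17 = 1×15 + 2
15 = 7×2 + 1
2 = 2×1 + 0
Back-substitute:
1 = 15 − 7·2
1 = −7·17 + 8·15
1 = 8·72384 − 34063·17
So 17·(-34063) ≡ 1 (mod 72384), hence d ≡ -34063 ≡ 38321 (mod 72384).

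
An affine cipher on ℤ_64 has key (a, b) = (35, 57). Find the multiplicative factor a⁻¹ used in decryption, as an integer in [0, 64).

11

gcd(64, 35) by repeated division:
64 = 1×35 + 29
35 = 1×29 + 6
29 = 4×6 + 5
6 = 1×5 + 1
5 = 5×1 + 0
The gcd is 1. Working backward:
1 = 6 − 5
1 = −29 + 5·6
1 = 5·35 − 6·29
1 = −6·64 + 11·35
So 35·11 ≡ 1 (mod 64).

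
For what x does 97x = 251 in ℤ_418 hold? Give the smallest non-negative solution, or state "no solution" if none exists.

First find gcd(97, 418):
418 = 4·97 + 30
97 = 3·30 + 7
30 = 4·7 + 2
7 = 3·2 + 1
2 = 2·1 + 0
gcd = 1, so a unique solution mod 418 exists.
Back-substitute for the Bézout coefficients:
1 = 7 − 3·2
1 = −3·30 + 13·7
1 = 13·97 − 42·30
1 = −42·418 + 181·97
So 97·(181) ≡ 1 (mod 418), giving 97⁻¹ ≡ 181.
x ≡ 97⁻¹·251 ≡ 181·251 ≡ 287 (mod 418).

287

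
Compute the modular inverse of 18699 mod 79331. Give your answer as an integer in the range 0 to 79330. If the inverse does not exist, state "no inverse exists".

69255

Apply the Euclidean algorithm to 79331 and 18699:
79331 = 4×18699 + 4535
18699 = 4×4535 + 559
4535 = 8×559 + 63
559 = 8×63 + 55
63 = 1×55 + 8
55 = 6×8 + 7
8 = 1×7 + 1
7 = 7×1 + 0
gcd = 1, so the inverse exists. Back-substitute:
1 = 8 − 7
1 = −55 + 7·8
1 = 7·63 − 8·55
1 = −8·559 + 71·63
1 = 71·4535 − 576·559
1 = −576·18699 + 2375·4535
1 = 2375·79331 − 10076·18699
Thus 18699·(-10076) ≡ 1 (mod 79331); reducing, -10076 mod 79331 = 69255.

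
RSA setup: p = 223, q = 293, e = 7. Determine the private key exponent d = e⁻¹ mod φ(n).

φ(n) = (p−1)(q−1) = 222·292 = 64824.
Need d with 7·d ≡ 1 (mod 64824). Apply the extended Euclidean algorithm:
64824 = 9260·7 + 4
7 = 1·4 + 3
4 = 1·3 + 1
3 = 3·1 + 0
Back-substitute:
1 = 4 − 3
1 = −7 + 2·4
1 = 2·64824 − 18521·7
So 7·(-18521) ≡ 1 (mod 64824), hence d ≡ -18521 ≡ 46303 (mod 64824).

46303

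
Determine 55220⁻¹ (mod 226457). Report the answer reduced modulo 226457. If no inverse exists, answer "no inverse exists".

no inverse exists

Euclidean algorithm on 226457, 55220:
226457 = 4·55220 + 5577
55220 = 9·5577 + 5027
5577 = 1·5027 + 550
5027 = 9·550 + 77
550 = 7·77 + 11
77 = 7·11 + 0
Since gcd = 11 > 1, 55220 is not a unit mod 226457.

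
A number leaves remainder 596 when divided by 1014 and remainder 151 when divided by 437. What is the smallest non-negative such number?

Write x = 596 + 1014·k. Then 1014·k ≡ 151 − 596 ≡ 429 (mod 437).
Need 1014⁻¹ mod 437. Extended Euclid on (437, 140):
437 = 3×140 + 17
140 = 8×17 + 4
17 = 4×4 + 1
4 = 4×1 + 0
Back-substitute:
1 = 17 − 4·4
1 = −4·140 + 33·17
1 = 33·437 − 103·140
1014⁻¹ ≡ 334 (mod 437), so k ≡ 334·429 ≡ 387 (mod 437).
x = 596 + 1014·387 = 393014.

393014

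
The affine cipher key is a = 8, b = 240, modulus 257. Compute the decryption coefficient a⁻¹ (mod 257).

225

gcd(257, 8) by repeated division:
257 = 32*8 + 1
8 = 8*1 + 0
Since gcd(8, 257) = 1, back-substitute to write 1 as a combination:
1 = 257 − 32·8
Thus 8·(-32) ≡ 1 (mod 257); reducing, -32 mod 257 = 225.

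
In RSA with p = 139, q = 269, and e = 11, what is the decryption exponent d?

16811

φ(n) = (p−1)(q−1) = 138·268 = 36984.
Need d with 11·d ≡ 1 (mod 36984). Apply the extended Euclidean algorithm:
36984 = 3362×11 + 2
11 = 5×2 + 1
2 = 2×1 + 0
Back-substitute:
1 = 11 − 5·2
1 = −5·36984 + 16811·11
So 11·16811 ≡ 1 (mod 36984), hence d = 16811.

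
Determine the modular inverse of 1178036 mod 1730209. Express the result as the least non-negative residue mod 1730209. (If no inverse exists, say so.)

1538921

Run Euclid on (1730209, 1178036):
1730209 = 1×1178036 + 552173
1178036 = 2×552173 + 73690
552173 = 7×73690 + 36343
73690 = 2×36343 + 1004
36343 = 36×1004 + 199
1004 = 5×199 + 9
199 = 22×9 + 1
9 = 9×1 + 0
Since gcd(1178036, 1730209) = 1, back-substitute to write 1 as a combination:
1 = 199 − 22·9
1 = −22·1004 + 111·199
1 = 111·36343 − 4018·1004
1 = −4018·73690 + 8147·36343
1 = 8147·552173 − 61047·73690
1 = −61047·1178036 + 130241·552173
1 = 130241·1730209 − 191288·1178036
So 1178036·(-191288) ≡ 1 (mod 1730209), and -191288 ≡ 1538921 (mod 1730209).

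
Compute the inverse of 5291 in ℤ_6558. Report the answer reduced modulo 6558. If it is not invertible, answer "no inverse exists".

Apply the Euclidean algorithm to 6558 and 5291:
6558 = 1·5291 + 1267
5291 = 4·1267 + 223
1267 = 5·223 + 152
223 = 1·152 + 71
152 = 2·71 + 10
71 = 7·10 + 1
10 = 10·1 + 0
The gcd is 1. Working backward:
1 = 71 − 7·10
1 = −7·152 + 15·71
1 = 15·223 − 22·152
1 = −22·1267 + 125·223
1 = 125·5291 − 522·1267
1 = −522·6558 + 647·5291
So 5291·647 ≡ 1 (mod 6558).

647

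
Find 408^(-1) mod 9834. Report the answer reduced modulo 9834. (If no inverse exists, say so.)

no inverse exists

Euclidean algorithm on 9834, 408:
9834 = 24×408 + 42
408 = 9×42 + 30
42 = 1×30 + 12
30 = 2×12 + 6
12 = 2×6 + 0
gcd(408, 9834) = 6 ≠ 1, so 408 has no multiplicative inverse modulo 9834.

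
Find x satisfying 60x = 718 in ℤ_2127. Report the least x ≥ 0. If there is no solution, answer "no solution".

gcd(60, 2127):
2127 = 35×60 + 27
60 = 2×27 + 6
27 = 4×6 + 3
6 = 2×3 + 0
gcd = 3, but 3 ∤ 718, so the congruence has no solution.

no solution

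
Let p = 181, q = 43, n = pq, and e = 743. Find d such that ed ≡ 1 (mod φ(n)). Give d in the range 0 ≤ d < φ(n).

407

φ(n) = (p−1)(q−1) = 180·42 = 7560.
Need d with 743·d ≡ 1 (mod 7560). Apply the extended Euclidean algorithm:
7560 = 10×743 + 130
743 = 5×130 + 93
130 = 1×93 + 37
93 = 2×37 + 19
37 = 1×19 + 18
19 = 1×18 + 1
18 = 18×1 + 0
Back-substitute:
1 = 19 − 18
1 = −37 + 2·19
1 = 2·93 − 5·37
1 = −5·130 + 7·93
1 = 7·743 − 40·130
1 = −40·7560 + 407·743
So 743·407 ≡ 1 (mod 7560), hence d = 407.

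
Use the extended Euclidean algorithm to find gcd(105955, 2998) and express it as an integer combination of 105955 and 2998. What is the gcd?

Apply Euclid's algorithm to 105955 and 2998:
105955 = 35×2998 + 1025
2998 = 2×1025 + 948
1025 = 1×948 + 77
948 = 12×77 + 24
77 = 3×24 + 5
24 = 4×5 + 4
5 = 1×4 + 1
4 = 4×1 + 0
gcd(105955, 2998) = 1.
Back-substituting:
1 = 5 − 4
1 = −24 + 5·5
1 = 5·77 − 16·24
1 = −16·948 + 197·77
1 = 197·1025 − 213·948
1 = −213·2998 + 623·1025
1 = 623·105955 − 22018·2998
So 1 = (623)·105955 + (-22018)·2998.

1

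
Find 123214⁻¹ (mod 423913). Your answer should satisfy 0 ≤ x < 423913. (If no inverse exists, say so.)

Compute gcd(123214, 423913):
423913 = 3×123214 + 54271
123214 = 2×54271 + 14672
54271 = 3×14672 + 10255
14672 = 1×10255 + 4417
10255 = 2×4417 + 1421
4417 = 3×1421 + 154
1421 = 9×154 + 35
154 = 4×35 + 14
35 = 2×14 + 7
14 = 2×7 + 0
Since gcd = 7 > 1, 123214 is not a unit mod 423913.

no inverse exists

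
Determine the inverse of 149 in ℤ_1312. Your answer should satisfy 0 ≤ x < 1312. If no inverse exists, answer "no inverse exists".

317

Extended Euclidean algorithm:
1312 = 8*149 + 120
149 = 1*120 + 29
120 = 4*29 + 4
29 = 7*4 + 1
4 = 4*1 + 0
gcd = 1, so the inverse exists. Back-substitute:
1 = 29 − 7·4
1 = −7·120 + 29·29
1 = 29·149 − 36·120
1 = −36·1312 + 317·149
So 149·317 ≡ 1 (mod 1312).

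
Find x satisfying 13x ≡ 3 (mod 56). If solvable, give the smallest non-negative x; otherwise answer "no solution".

39

First find gcd(13, 56):
56 = 4·13 + 4
13 = 3·4 + 1
4 = 4·1 + 0
gcd = 1, so a unique solution mod 56 exists.
Back-substitute for the Bézout coefficients:
1 = 13 − 3·4
1 = −3·56 + 13·13
So 13·(13) ≡ 1 (mod 56), giving 13⁻¹ ≡ 13.
x ≡ 13⁻¹·3 ≡ 13·3 ≡ 39 (mod 56).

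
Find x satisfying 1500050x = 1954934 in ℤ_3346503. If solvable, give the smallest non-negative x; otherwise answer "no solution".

First find gcd(1500050, 3346503):
3346503 = 2*1500050 + 346403
1500050 = 4*346403 + 114438
346403 = 3*114438 + 3089
114438 = 37*3089 + 145
3089 = 21*145 + 44
145 = 3*44 + 13
44 = 3*13 + 5
13 = 2*5 + 3
5 = 1*3 + 2
3 = 1*2 + 1
2 = 2*1 + 0
gcd = 1, so a unique solution mod 3346503 exists.
Back-substitute for the Bézout coefficients:
1 = 3 − 2
1 = −5 + 2·3
1 = 2·13 − 5·5
1 = −5·44 + 17·13
1 = 17·145 − 56·44
1 = −56·3089 + 1193·145
1 = 1193·114438 − 44197·3089
1 = −44197·346403 + 133784·114438
1 = 133784·1500050 − 579333·346403
1 = −579333·3346503 + 1292450·1500050
So 1500050·(1292450) ≡ 1 (mod 3346503), giving 1500050⁻¹ ≡ 1292450.
x ≡ 1500050⁻¹·1954934 ≡ 1292450·1954934 ≡ 1178761 (mod 3346503).

1178761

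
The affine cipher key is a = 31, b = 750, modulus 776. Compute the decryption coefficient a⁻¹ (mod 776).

751

gcd(776, 31) by repeated division:
776 = 25·31 + 1
31 = 31·1 + 0
Since gcd(31, 776) = 1, back-substitute to write 1 as a combination:
1 = 776 − 25·31
Thus 31·(-25) ≡ 1 (mod 776); reducing, -25 mod 776 = 751.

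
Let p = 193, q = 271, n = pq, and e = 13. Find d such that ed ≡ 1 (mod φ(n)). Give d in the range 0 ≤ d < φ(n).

φ(n) = (p−1)(q−1) = 192·270 = 51840.
Need d with 13·d ≡ 1 (mod 51840). Apply the extended Euclidean algorithm:
51840 = 3987·13 + 9
13 = 1·9 + 4
9 = 2·4 + 1
4 = 4·1 + 0
Back-substitute:
1 = 9 − 2·4
1 = −2·13 + 3·9
1 = 3·51840 − 11963·13
So 13·(-11963) ≡ 1 (mod 51840), hence d ≡ -11963 ≡ 39877 (mod 51840).

39877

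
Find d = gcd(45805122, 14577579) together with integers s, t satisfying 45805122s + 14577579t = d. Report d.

Repeated division:
45805122 = 3×14577579 + 2072385
14577579 = 7×2072385 + 70884
2072385 = 29×70884 + 16749
70884 = 4×16749 + 3888
16749 = 4×3888 + 1197
3888 = 3×1197 + 297
1197 = 4×297 + 9
297 = 33×9 + 0
gcd(45805122, 14577579) = 9.
Express as a combination:
9 = 1197 − 4·297
9 = −4·3888 + 13·1197
9 = 13·16749 − 56·3888
9 = −56·70884 + 237·16749
9 = 237·2072385 − 6929·70884
9 = −6929·14577579 + 48740·2072385
9 = 48740·45805122 − 153149·14577579
So 9 = (48740)·45805122 + (-153149)·14577579.

9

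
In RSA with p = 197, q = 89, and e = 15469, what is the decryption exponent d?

10597

φ(n) = (p−1)(q−1) = 196·88 = 17248.
Need d with 15469·d ≡ 1 (mod 17248). Apply the extended Euclidean algorithm:
17248 = 1×15469 + 1779
15469 = 8×1779 + 1237
1779 = 1×1237 + 542
1237 = 2×542 + 153
542 = 3×153 + 83
153 = 1×83 + 70
83 = 1×70 + 13
70 = 5×13 + 5
13 = 2×5 + 3
5 = 1×3 + 2
3 = 1×2 + 1
2 = 2×1 + 0
Back-substitute:
1 = 3 − 2
1 = −5 + 2·3
1 = 2·13 − 5·5
1 = −5·70 + 27·13
1 = 27·83 − 32·70
1 = −32·153 + 59·83
1 = 59·542 − 209·153
1 = −209·1237 + 477·542
1 = 477·1779 − 686·1237
1 = −686·15469 + 5965·1779
1 = 5965·17248 − 6651·15469
So 15469·(-6651) ≡ 1 (mod 17248), hence d ≡ -6651 ≡ 10597 (mod 17248).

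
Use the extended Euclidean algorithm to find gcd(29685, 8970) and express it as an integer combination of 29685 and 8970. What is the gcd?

Euclidean algorithm:
29685 = 3×8970 + 2775
8970 = 3×2775 + 645
2775 = 4×645 + 195
645 = 3×195 + 60
195 = 3×60 + 15
60 = 4×15 + 0
gcd(29685, 8970) = 15.
Back-substituting:
15 = 195 − 3·60
15 = −3·645 + 10·195
15 = 10·2775 − 43·645
15 = −43·8970 + 139·2775
15 = 139·29685 − 460·8970
So 15 = (139)·29685 + (-460)·8970.

15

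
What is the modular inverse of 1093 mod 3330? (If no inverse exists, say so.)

gcd(3330, 1093) by repeated division:
3330 = 3*1093 + 51
1093 = 21*51 + 22
51 = 2*22 + 7
22 = 3*7 + 1
7 = 7*1 + 0
gcd = 1, so the inverse exists. Back-substitute:
1 = 22 − 3·7
1 = −3·51 + 7·22
1 = 7·1093 − 150·51
1 = −150·3330 + 457·1093
So 1093·457 ≡ 1 (mod 3330).

457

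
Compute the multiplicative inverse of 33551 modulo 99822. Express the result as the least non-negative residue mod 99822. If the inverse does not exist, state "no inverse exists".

Run Euclid on (99822, 33551):
99822 = 2·33551 + 32720
33551 = 1·32720 + 831
32720 = 39·831 + 311
831 = 2·311 + 209
311 = 1·209 + 102
209 = 2·102 + 5
102 = 20·5 + 2
5 = 2·2 + 1
2 = 2·1 + 0
The gcd is 1. Working backward:
1 = 5 − 2·2
1 = −2·102 + 41·5
1 = 41·209 − 84·102
1 = −84·311 + 125·209
1 = 125·831 − 334·311
1 = −334·32720 + 13151·831
1 = 13151·33551 − 13485·32720
1 = −13485·99822 + 40121·33551
So 33551·40121 ≡ 1 (mod 99822).

40121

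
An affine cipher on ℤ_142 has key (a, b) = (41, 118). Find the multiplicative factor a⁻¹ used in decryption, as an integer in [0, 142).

Apply the Euclidean algorithm to 142 and 41:
142 = 3*41 + 19
41 = 2*19 + 3
19 = 6*3 + 1
3 = 3*1 + 0
Since gcd(41, 142) = 1, back-substitute to write 1 as a combination:
1 = 19 − 6·3
1 = −6·41 + 13·19
1 = 13·142 − 45·41
Thus 41·(-45) ≡ 1 (mod 142); reducing, -45 mod 142 = 97.

97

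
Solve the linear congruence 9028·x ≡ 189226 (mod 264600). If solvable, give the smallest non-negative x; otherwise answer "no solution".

no solution

gcd(9028, 264600):
264600 = 29*9028 + 2788
9028 = 3*2788 + 664
2788 = 4*664 + 132
664 = 5*132 + 4
132 = 33*4 + 0
gcd = 4, but 4 ∤ 189226, so the congruence has no solution.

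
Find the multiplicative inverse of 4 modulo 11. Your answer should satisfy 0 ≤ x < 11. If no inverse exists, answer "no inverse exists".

Extended Euclidean algorithm:
11 = 2×4 + 3
4 = 1×3 + 1
3 = 3×1 + 0
Since gcd(4, 11) = 1, back-substitute to write 1 as a combination:
1 = 4 − 3
1 = −11 + 3·4
So 4·3 ≡ 1 (mod 11).

3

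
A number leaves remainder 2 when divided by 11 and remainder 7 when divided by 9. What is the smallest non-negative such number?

79

Write x = 2 + 11·k. Then 11·k ≡ 7 − 2 ≡ 5 (mod 9).
Need 11⁻¹ mod 9. Extended Euclid on (9, 2):
9 = 4·2 + 1
2 = 2·1 + 0
Back-substitute:
1 = 9 − 4·2
11⁻¹ ≡ 5 (mod 9), so k ≡ 5·5 ≡ 7 (mod 9).
x = 2 + 11·7 = 79.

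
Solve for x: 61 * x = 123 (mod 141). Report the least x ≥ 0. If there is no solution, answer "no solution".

39

First find gcd(61, 141):
141 = 2×61 + 19
61 = 3×19 + 4
19 = 4×4 + 3
4 = 1×3 + 1
3 = 3×1 + 0
gcd = 1, so a unique solution mod 141 exists.
Back-substitute for the Bézout coefficients:
1 = 4 − 3
1 = −19 + 5·4
1 = 5·61 − 16·19
1 = −16·141 + 37·61
So 61·(37) ≡ 1 (mod 141), giving 61⁻¹ ≡ 37.
x ≡ 61⁻¹·123 ≡ 37·123 ≡ 39 (mod 141).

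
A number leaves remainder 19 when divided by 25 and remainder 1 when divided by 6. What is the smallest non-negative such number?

Write x = 19 + 25·k. Then 25·k ≡ 1 − 19 ≡ 0 (mod 6).
Need 25⁻¹ mod 6. Extended Euclid on (6, 1):
6 = 6·1 + 0
25⁻¹ ≡ 1 (mod 6), so k ≡ 1·0 ≡ 0 (mod 6).
x = 19 + 25·0 = 19.

19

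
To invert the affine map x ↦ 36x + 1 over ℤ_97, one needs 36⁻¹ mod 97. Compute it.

62

Run Euclid on (97, 36):
97 = 2*36 + 25
36 = 1*25 + 11
25 = 2*11 + 3
11 = 3*3 + 2
3 = 1*2 + 1
2 = 2*1 + 0
Since gcd(36, 97) = 1, back-substitute to write 1 as a combination:
1 = 3 − 2
1 = −11 + 4·3
1 = 4·25 − 9·11
1 = −9·36 + 13·25
1 = 13·97 − 35·36
So 36·(-35) ≡ 1 (mod 97), and -35 ≡ 62 (mod 97).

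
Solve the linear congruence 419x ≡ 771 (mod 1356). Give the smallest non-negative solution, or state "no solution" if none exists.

141

First find gcd(419, 1356):
1356 = 3×419 + 99
419 = 4×99 + 23
99 = 4×23 + 7
23 = 3×7 + 2
7 = 3×2 + 1
2 = 2×1 + 0
gcd = 1, so a unique solution mod 1356 exists.
Back-substitute for the Bézout coefficients:
1 = 7 − 3·2
1 = −3·23 + 10·7
1 = 10·99 − 43·23
1 = −43·419 + 182·99
1 = 182·1356 − 589·419
So 419·(-589) ≡ 1 (mod 1356), giving 419⁻¹ ≡ 767.
x ≡ 419⁻¹·771 ≡ 767·771 ≡ 141 (mod 1356).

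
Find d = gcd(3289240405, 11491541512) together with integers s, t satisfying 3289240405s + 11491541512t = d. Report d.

Repeated division:
11491541512 = 3×3289240405 + 1623820297
3289240405 = 2×1623820297 + 41599811
1623820297 = 39×41599811 + 1427668
41599811 = 29×1427668 + 197439
1427668 = 7×197439 + 45595
197439 = 4×45595 + 15059
45595 = 3×15059 + 418
15059 = 36×418 + 11
418 = 38×11 + 0
gcd(3289240405, 11491541512) = 11.
Working backward:
11 = 15059 − 36·418
11 = −36·45595 + 109·15059
11 = 109·197439 − 472·45595
11 = −472·1427668 + 3413·197439
11 = 3413·41599811 − 99449·1427668
11 = −99449·1623820297 + 3881924·41599811
11 = 3881924·3289240405 − 7863297·1623820297
11 = −7863297·11491541512 + 27471815·3289240405
So 11 = (-7863297)·11491541512 + (27471815)·3289240405.

11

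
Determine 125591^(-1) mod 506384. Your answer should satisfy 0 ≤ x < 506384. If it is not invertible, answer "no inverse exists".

160103

gcd(506384, 125591) by repeated division:
506384 = 4·125591 + 4020
125591 = 31·4020 + 971
4020 = 4·971 + 136
971 = 7·136 + 19
136 = 7·19 + 3
19 = 6·3 + 1
3 = 3·1 + 0
Since gcd(125591, 506384) = 1, back-substitute to write 1 as a combination:
1 = 19 − 6·3
1 = −6·136 + 43·19
1 = 43·971 − 307·136
1 = −307·4020 + 1271·971
1 = 1271·125591 − 39708·4020
1 = −39708·506384 + 160103·125591
So 125591·160103 ≡ 1 (mod 506384).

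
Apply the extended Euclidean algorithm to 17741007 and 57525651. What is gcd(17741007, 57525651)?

9

Repeated division:
57525651 = 3×17741007 + 4302630
17741007 = 4×4302630 + 530487
4302630 = 8×530487 + 58734
530487 = 9×58734 + 1881
58734 = 31×1881 + 423
1881 = 4×423 + 189
423 = 2×189 + 45
189 = 4×45 + 9
45 = 5×9 + 0
gcd(17741007, 57525651) = 9.
Working backward:
9 = 189 − 4·45
9 = −4·423 + 9·189
9 = 9·1881 − 40·423
9 = −40·58734 + 1249·1881
9 = 1249·530487 − 11281·58734
9 = −11281·4302630 + 91497·530487
9 = 91497·17741007 − 377269·4302630
9 = −377269·57525651 + 1223304·17741007
So 9 = (-377269)·57525651 + (1223304)·17741007.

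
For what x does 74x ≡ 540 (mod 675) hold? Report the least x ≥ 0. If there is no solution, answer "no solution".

First find gcd(74, 675):
675 = 9·74 + 9
74 = 8·9 + 2
9 = 4·2 + 1
2 = 2·1 + 0
gcd = 1, so a unique solution mod 675 exists.
Back-substitute for the Bézout coefficients:
1 = 9 − 4·2
1 = −4·74 + 33·9
1 = 33·675 − 301·74
So 74·(-301) ≡ 1 (mod 675), giving 74⁻¹ ≡ 374.
x ≡ 74⁻¹·540 ≡ 374·540 ≡ 135 (mod 675).

135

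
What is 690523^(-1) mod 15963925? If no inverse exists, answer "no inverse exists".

Extended Euclidean algorithm:
15963925 = 23×690523 + 81896
690523 = 8×81896 + 35355
81896 = 2×35355 + 11186
35355 = 3×11186 + 1797
11186 = 6×1797 + 404
1797 = 4×404 + 181
404 = 2×181 + 42
181 = 4×42 + 13
42 = 3×13 + 3
13 = 4×3 + 1
3 = 3×1 + 0
The gcd is 1. Working backward:
1 = 13 − 4·3
1 = −4·42 + 13·13
1 = 13·181 − 56·42
1 = −56·404 + 125·181
1 = 125·1797 − 556·404
1 = −556·11186 + 3461·1797
1 = 3461·35355 − 10939·11186
1 = −10939·81896 + 25339·35355
1 = 25339·690523 − 213651·81896
1 = −213651·15963925 + 4939312·690523
So 690523·4939312 ≡ 1 (mod 15963925).

4939312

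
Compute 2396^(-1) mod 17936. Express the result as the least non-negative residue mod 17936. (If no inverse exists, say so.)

no inverse exists

Euclidean algorithm on 17936, 2396:
17936 = 7×2396 + 1164
2396 = 2×1164 + 68
1164 = 17×68 + 8
68 = 8×8 + 4
8 = 2×4 + 0
gcd(2396, 17936) = 4 ≠ 1, so 2396 has no multiplicative inverse modulo 17936.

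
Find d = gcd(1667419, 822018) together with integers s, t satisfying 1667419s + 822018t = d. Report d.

1

Apply Euclid's algorithm to 1667419 and 822018:
1667419 = 2·822018 + 23383
822018 = 35·23383 + 3613
23383 = 6·3613 + 1705
3613 = 2·1705 + 203
1705 = 8·203 + 81
203 = 2·81 + 41
81 = 1·41 + 40
41 = 1·40 + 1
40 = 40·1 + 0
gcd(1667419, 822018) = 1.
Back-substituting:
1 = 41 − 40
1 = −81 + 2·41
1 = 2·203 − 5·81
1 = −5·1705 + 42·203
1 = 42·3613 − 89·1705
1 = −89·23383 + 576·3613
1 = 576·822018 − 20249·23383
1 = −20249·1667419 + 41074·822018
So 1 = (-20249)·1667419 + (41074)·822018.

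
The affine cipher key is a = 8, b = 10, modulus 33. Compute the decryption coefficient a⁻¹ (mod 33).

29

Apply the Euclidean algorithm to 33 and 8:
33 = 4×8 + 1
8 = 8×1 + 0
Since gcd(8, 33) = 1, back-substitute to write 1 as a combination:
1 = 33 − 4·8
Thus 8·(-4) ≡ 1 (mod 33); reducing, -4 mod 33 = 29.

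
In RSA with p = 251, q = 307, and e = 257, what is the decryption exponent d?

φ(n) = (p−1)(q−1) = 250·306 = 76500.
Need d with 257·d ≡ 1 (mod 76500). Apply the extended Euclidean algorithm:
76500 = 297*257 + 171
257 = 1*171 + 86
171 = 1*86 + 85
86 = 1*85 + 1
85 = 85*1 + 0
Back-substitute:
1 = 86 − 85
1 = −171 + 2·86
1 = 2·257 − 3·171
1 = −3·76500 + 893·257
So 257·893 ≡ 1 (mod 76500), hence d = 893.

893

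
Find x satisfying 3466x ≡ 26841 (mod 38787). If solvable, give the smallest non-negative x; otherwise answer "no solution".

25959

First find gcd(3466, 38787):
38787 = 11*3466 + 661
3466 = 5*661 + 161
661 = 4*161 + 17
161 = 9*17 + 8
17 = 2*8 + 1
8 = 8*1 + 0
gcd = 1, so a unique solution mod 38787 exists.
Back-substitute for the Bézout coefficients:
1 = 17 − 2·8
1 = −2·161 + 19·17
1 = 19·661 − 78·161
1 = −78·3466 + 409·661
1 = 409·38787 − 4577·3466
So 3466·(-4577) ≡ 1 (mod 38787), giving 3466⁻¹ ≡ 34210.
x ≡ 3466⁻¹·26841 ≡ 34210·26841 ≡ 25959 (mod 38787).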